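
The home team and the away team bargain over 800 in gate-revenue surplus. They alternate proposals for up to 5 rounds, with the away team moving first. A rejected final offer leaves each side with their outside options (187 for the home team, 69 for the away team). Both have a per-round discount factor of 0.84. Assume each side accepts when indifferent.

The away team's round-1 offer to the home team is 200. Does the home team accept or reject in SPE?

Reject

Work out the home team's continuation value if the offer is rejected.
Round 5 (the away team proposes): the home team gets 187 if talks fail, so the away team offers 187 and keeps 613.
Round 4 (the home team proposes): the away team can get 613 next round, worth 0.84 × 613 = 514.92 now; the home team offers that and keeps 285.08.
Round 3 (the away team proposes): the home team can get 285.08 next round, worth 0.84 × 285.08 = 239.4672 now. The away team offers 239.4672 and keeps 800 − 239.4672 = 560.5328.
Round 2 (the home team proposes): the away team can get 560.5328 next round, worth 0.84 × 560.5328 = 470.847552 now; the home team offers that and keeps 329.152448.
So by rejecting in round 1, the home team gets 329.152448 next round, worth 0.84 × 329.152448 = 276.48805632 now.
Offer 200 < 276.48805632, so the home team rejects.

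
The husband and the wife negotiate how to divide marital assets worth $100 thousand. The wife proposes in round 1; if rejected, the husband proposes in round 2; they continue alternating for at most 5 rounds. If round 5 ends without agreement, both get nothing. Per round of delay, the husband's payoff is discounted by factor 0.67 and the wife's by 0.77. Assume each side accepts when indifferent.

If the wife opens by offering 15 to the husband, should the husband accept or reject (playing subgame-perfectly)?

Round 5 (the wife proposes): rejection yields 0 for the husband; the wife offers 0 and keeps 100.
Round 4 (the husband proposes): the wife can get 100 next round, worth 0.77 × 100 = 77 now. The husband offers 77 and keeps 100 − 77 = 23.
Round 3 (the wife proposes): the husband can get 23 next round, worth 0.67 × 23 = 15.41 now, so the wife offers 15.41, keeping 84.59.
Round 2 (the husband proposes): the wife can get 84.59 next round, worth 0.77 × 84.59 = 65.1343 now; the husband offers that and keeps 34.8657.
So by rejecting in round 1, the husband gets 34.8657 next round, worth 0.67 × 34.8657 = 23.360019 now.
Offer 15 < 23.360019, so the husband rejects.

Reject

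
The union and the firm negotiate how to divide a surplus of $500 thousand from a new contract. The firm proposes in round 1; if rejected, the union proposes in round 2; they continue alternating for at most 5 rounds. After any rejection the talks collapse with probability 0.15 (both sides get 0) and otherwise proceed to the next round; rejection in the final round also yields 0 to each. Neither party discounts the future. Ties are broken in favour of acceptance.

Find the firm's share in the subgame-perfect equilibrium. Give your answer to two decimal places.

390.19

Round 5 (the firm proposes): the union will accept anything ≥ 0, so the firm offers 0 and keeps 500.
Round 4 (the union proposes): rejecting gives the firm an expected 0.85 × 500 = 425; the union offers that and keeps 75.
Round 3 (the firm proposes): rejecting gives the union an expected 0.85 × 75 = 63.75; the firm offers that and keeps 436.25.
Round 2 (the union proposes): rejecting gives the firm an expected 0.85 × 436.25 = 370.8125, so the union offers 370.8125, keeping 129.1875.
Round 1 (the firm proposes): rejecting gives the union an expected 0.85 × 129.1875 = 109.809375; the firm offers that and keeps 390.190625.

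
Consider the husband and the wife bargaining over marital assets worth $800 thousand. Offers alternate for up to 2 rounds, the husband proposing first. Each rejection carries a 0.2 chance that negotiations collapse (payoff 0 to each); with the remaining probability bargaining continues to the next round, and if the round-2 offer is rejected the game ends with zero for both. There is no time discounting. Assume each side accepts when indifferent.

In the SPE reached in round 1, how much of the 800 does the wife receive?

By backward induction:
Round 2 (the wife proposes): rejection yields 0 for the husband; the wife offers 0 and keeps 800.
Round 1 (the husband proposes): rejecting gives the wife an expected 0.8 × 800 = 640, so the husband offers 640, keeping 160.

640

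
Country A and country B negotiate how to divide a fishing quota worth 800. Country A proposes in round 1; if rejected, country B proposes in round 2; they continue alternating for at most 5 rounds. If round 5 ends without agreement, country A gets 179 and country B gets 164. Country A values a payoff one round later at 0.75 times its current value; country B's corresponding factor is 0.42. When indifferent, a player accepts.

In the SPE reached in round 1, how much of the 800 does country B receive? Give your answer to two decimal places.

Round 5 (country A proposes): country B gets 164 if talks fail, so country A offers 164 and keeps 636.
Round 4 (country B proposes): country A can get 636 next round, worth 0.75 × 636 = 477 now; country B offers that and keeps 323.
Round 3 (country A proposes): country B can get 323 next round, worth 0.42 × 323 = 135.66 now. Country A offers 135.66 and keeps 800 − 135.66 = 664.34.
Round 2 (country B proposes): country A can get 664.34 next round, worth 0.75 × 664.34 = 498.255 now, so country B offers 498.255, keeping 301.745.
Round 1 (country A proposes): country B can get 301.745 next round, worth 0.42 × 301.745 = 126.7329 now, so country A offers 126.7329, keeping 673.2671.

126.73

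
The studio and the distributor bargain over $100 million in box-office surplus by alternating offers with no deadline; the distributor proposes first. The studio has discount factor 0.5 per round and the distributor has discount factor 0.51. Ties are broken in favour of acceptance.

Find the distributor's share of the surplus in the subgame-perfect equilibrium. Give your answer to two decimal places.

67.11

Let x be the distributor's share when the distributor proposes and y be the studio's share when the studio proposes.
The studio accepts iff offered ≥ 0.5·y, so x = 100 − 0.5y. Symmetrically y = 100 − 0.51x.
Substituting: x = 100 − 0.5(100 − 0.51x), giving x(1 − 0.51·0.5) = 100(1 − 0.5).
So x = 100 × 0.5 / 0.745 ≈ 67.1141, and the studio receives 100 − x ≈ 32.8859.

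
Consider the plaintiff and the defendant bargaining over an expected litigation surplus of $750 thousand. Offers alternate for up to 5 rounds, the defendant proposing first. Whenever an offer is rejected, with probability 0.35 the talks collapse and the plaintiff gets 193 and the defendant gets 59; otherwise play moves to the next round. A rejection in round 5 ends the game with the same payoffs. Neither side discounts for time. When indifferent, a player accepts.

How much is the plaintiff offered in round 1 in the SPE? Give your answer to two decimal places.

By backward induction:
Round 5 (the defendant proposes): the plaintiff gets 193 if talks fail, so the defendant offers 193 and keeps 557.
Round 4 (the plaintiff proposes): rejecting gives the defendant an expected 0.65 × 557 + 0.35 × 59 = 382.7; the plaintiff offers that and keeps 367.3.
Round 3 (the defendant proposes): rejecting gives the plaintiff an expected 0.65 × 367.3 + 0.35 × 193 = 306.295. The defendant offers 306.295 and keeps 750 − 306.295 = 443.705.
Round 2 (the plaintiff proposes): rejecting gives the defendant an expected 0.65 × 443.705 + 0.35 × 59 = 309.05825. The plaintiff offers 309.05825 and keeps 750 − 309.05825 = 440.94175.
Round 1 (the defendant proposes): rejecting gives the plaintiff an expected 0.65 × 440.94175 + 0.35 × 193 = 354.1621375. The defendant offers 354.1621375 and keeps 750 − 354.1621375 = 395.8378625.

354.16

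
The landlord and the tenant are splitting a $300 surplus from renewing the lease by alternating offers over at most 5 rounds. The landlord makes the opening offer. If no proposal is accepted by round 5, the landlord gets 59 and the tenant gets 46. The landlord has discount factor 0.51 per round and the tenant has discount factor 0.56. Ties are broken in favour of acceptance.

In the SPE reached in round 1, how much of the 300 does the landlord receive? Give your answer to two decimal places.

190.42

Round 5 (the landlord proposes): the tenant gets 46 if talks fail, so the landlord offers 46 and keeps 254.
Round 4 (the tenant proposes): the landlord can get 254 next round, worth 0.51 × 254 = 129.54 now; the tenant offers that and keeps 170.46.
Round 3 (the landlord proposes): the tenant can get 170.46 next round, worth 0.56 × 170.46 = 95.4576 now; the landlord offers that and keeps 204.5424.
Round 2 (the tenant proposes): the landlord can get 204.5424 next round, worth 0.51 × 204.5424 = 104.316624 now, so the tenant offers 104.316624, keeping 195.683376.
Round 1 (the landlord proposes): the tenant can get 195.683376 next round, worth 0.56 × 195.683376 = 109.58269056 now, so the landlord offers 109.58269056, keeping 190.41730944.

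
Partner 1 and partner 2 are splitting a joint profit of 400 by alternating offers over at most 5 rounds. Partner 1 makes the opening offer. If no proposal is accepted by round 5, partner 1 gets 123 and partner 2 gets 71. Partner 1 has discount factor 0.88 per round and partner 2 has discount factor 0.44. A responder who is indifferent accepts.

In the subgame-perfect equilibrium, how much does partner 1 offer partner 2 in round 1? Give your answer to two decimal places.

By backward induction:
Round 5 (partner 1 proposes): partner 2 gets 71 if talks fail, so partner 1 offers 71 and keeps 329.
Round 4 (partner 2 proposes): partner 1 can get 329 next round, worth 0.88 × 329 = 289.52 now, so partner 2 offers 289.52, keeping 110.48.
Round 3 (partner 1 proposes): partner 2 can get 110.48 next round, worth 0.44 × 110.48 = 48.6112 now, so partner 1 offers 48.6112, keeping 351.3888.
Round 2 (partner 2 proposes): partner 1 can get 351.3888 next round, worth 0.88 × 351.3888 = 309.222144 now; partner 2 offers that and keeps 90.777856.
Round 1 (partner 1 proposes): partner 2 can get 90.777856 next round, worth 0.44 × 90.777856 = 39.94225664 now; partner 1 offers that and keeps 360.05774336.

39.94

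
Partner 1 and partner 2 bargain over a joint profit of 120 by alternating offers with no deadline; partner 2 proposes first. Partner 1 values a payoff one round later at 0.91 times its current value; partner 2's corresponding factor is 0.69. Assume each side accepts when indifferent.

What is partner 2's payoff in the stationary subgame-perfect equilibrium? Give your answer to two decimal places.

In a stationary SPE each proposer offers the other exactly their discounted continuation value.
If partner 2 keeps x when proposing and partner 1 keeps y when proposing, then x = 120 − 0.91y and y = 120 − 0.69x.
Solving: x = 120(1 − 0.91) / (1 − 0.69·0.91) = 10.8 / 0.3721 ≈ 29.0245.
Partner 1 gets 120 − 29.0245 ≈ 90.9755.

29.02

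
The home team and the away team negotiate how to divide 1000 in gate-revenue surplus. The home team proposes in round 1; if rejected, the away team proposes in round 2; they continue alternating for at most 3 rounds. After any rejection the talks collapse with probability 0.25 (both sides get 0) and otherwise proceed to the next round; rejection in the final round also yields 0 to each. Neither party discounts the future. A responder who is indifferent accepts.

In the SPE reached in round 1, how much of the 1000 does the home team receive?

812.5

Round 3 (the home team proposes): rejection yields 0 for the away team; the home team offers 0 and keeps 1000.
Round 2 (the away team proposes): rejecting gives the home team an expected 0.75 × 1000 = 750. The away team offers 750 and keeps 1000 − 750 = 250.
Round 1 (the home team proposes): rejecting gives the away team an expected 0.75 × 250 = 187.5. The home team offers 187.5 and keeps 1000 − 187.5 = 812.5.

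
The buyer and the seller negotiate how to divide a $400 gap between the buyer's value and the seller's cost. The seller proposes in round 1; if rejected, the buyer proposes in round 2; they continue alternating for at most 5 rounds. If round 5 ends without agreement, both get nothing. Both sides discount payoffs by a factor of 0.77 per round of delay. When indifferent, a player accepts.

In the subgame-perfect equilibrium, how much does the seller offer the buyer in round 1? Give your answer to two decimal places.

Round 5 (the seller proposes): rejection yields 0 for the buyer; the seller offers 0 and keeps 400.
Round 4 (the buyer proposes): the seller can get 400 next round, worth 0.77 × 400 = 308 now. The buyer offers 308 and keeps 400 − 308 = 92.
Round 3 (the seller proposes): the buyer can get 92 next round, worth 0.77 × 92 = 70.84 now, so the seller offers 70.84, keeping 329.16.
Round 2 (the buyer proposes): the seller can get 329.16 next round, worth 0.77 × 329.16 = 253.4532 now, so the buyer offers 253.4532, keeping 146.5468.
Round 1 (the seller proposes): the buyer can get 146.5468 next round, worth 0.77 × 146.5468 = 112.841036 now. The seller offers 112.841036 and keeps 400 − 112.841036 = 287.158964.

112.84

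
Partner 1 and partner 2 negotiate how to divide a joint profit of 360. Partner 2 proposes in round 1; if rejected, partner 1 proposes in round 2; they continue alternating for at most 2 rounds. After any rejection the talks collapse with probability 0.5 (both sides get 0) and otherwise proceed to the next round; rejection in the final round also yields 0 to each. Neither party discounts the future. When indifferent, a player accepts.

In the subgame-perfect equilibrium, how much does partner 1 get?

180

By backward induction:
Round 2 (partner 1 proposes): rejection yields 0 for partner 2; partner 1 offers 0 and keeps 360.
Round 1 (partner 2 proposes): rejecting gives partner 1 an expected 0.5 × 360 = 180; partner 2 offers that and keeps 180.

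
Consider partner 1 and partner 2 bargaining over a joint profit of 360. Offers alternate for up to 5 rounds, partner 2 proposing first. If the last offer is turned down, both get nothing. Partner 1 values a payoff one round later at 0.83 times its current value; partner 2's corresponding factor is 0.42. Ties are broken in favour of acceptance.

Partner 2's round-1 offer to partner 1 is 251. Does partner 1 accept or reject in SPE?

Round 5 (partner 2 proposes): partner 1 will accept anything ≥ 0, so partner 2 offers 0 and keeps 360.
Round 4 (partner 1 proposes): partner 2 can get 360 next round, worth 0.42 × 360 = 151.2 now; partner 1 offers that and keeps 208.8.
Round 3 (partner 2 proposes): partner 1 can get 208.8 next round, worth 0.83 × 208.8 = 173.304 now. Partner 2 offers 173.304 and keeps 360 − 173.304 = 186.696.
Round 2 (partner 1 proposes): partner 2 can get 186.696 next round, worth 0.42 × 186.696 = 78.41232 now; partner 1 offers that and keeps 281.58768.
So by rejecting in round 1, partner 1 gets 281.58768 next round, worth 0.83 × 281.58768 = 233.7177744 now.
Offer 251 ≥ 233.7177744, so partner 1 accepts.

Accept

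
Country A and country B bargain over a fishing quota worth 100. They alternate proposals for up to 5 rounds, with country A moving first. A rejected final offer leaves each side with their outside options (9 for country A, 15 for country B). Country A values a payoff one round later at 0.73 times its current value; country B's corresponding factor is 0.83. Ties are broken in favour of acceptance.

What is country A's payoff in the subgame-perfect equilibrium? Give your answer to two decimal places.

Round 5 (country A proposes): country B gets 15 if talks fail, so country A offers 15 and keeps 85.
Round 4 (country B proposes): country A can get 85 next round, worth 0.73 × 85 = 62.05 now; country B offers that and keeps 37.95.
Round 3 (country A proposes): country B can get 37.95 next round, worth 0.83 × 37.95 = 31.4985 now; country A offers that and keeps 68.5015.
Round 2 (country B proposes): country A can get 68.5015 next round, worth 0.73 × 68.5015 = 50.006095 now; country B offers that and keeps 49.993905.
Round 1 (country A proposes): country B can get 49.993905 next round, worth 0.83 × 49.993905 = 41.49494115 now; country A offers that and keeps 58.50505885.

58.51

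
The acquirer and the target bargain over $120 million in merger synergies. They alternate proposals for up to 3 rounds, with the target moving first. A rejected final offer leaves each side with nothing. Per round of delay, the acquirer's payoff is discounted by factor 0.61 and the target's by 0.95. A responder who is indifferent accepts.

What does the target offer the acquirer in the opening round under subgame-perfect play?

Round 3 (the target proposes): rejection yields 0 for the acquirer; the target offers 0 and keeps 120.
Round 2 (the acquirer proposes): the target can get 120 next round, worth 0.95 × 120 = 114 now, so the acquirer offers 114, keeping 6.
Round 1 (the target proposes): the acquirer can get 6 next round, worth 0.61 × 6 = 3.66 now. The target offers 3.66 and keeps 120 − 3.66 = 116.34.

3.66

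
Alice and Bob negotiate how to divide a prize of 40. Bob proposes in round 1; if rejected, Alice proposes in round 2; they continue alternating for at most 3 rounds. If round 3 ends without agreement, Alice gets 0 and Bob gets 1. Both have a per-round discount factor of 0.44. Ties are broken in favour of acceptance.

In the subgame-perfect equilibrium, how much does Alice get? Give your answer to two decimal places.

9.86

Round 3 (Bob proposes): Alice will accept anything ≥ 0, so Bob offers 0 and keeps 40.
Round 2 (Alice proposes): Bob can get 40 next round, worth 0.44 × 40 = 17.6 now, so Alice offers 17.6, keeping 22.4.
Round 1 (Bob proposes): Alice can get 22.4 next round, worth 0.44 × 22.4 = 9.856 now; Bob offers that and keeps 30.144.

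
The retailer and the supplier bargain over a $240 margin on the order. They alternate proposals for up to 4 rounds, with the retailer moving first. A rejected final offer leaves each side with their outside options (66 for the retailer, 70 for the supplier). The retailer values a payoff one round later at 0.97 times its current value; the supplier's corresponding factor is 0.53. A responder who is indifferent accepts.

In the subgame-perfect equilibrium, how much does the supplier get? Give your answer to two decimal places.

By backward induction:
Round 4 (the supplier proposes): the retailer gets 66 if talks fail, so the supplier offers 66 and keeps 174.
Round 3 (the retailer proposes): the supplier can get 174 next round, worth 0.53 × 174 = 92.22 now. The retailer offers 92.22 and keeps 240 − 92.22 = 147.78.
Round 2 (the supplier proposes): the retailer can get 147.78 next round, worth 0.97 × 147.78 = 143.3466 now, so the supplier offers 143.3466, keeping 96.6534.
Round 1 (the retailer proposes): the supplier can get 96.6534 next round, worth 0.53 × 96.6534 = 51.226302 now, so the retailer offers 51.226302, keeping 188.773698.

51.23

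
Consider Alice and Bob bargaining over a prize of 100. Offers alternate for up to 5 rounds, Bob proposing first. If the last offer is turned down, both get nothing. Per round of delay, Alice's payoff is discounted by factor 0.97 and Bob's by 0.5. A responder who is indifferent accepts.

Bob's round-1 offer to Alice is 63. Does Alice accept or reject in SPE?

Round 5 (Bob proposes): Alice will accept anything ≥ 0, so Bob offers 0 and keeps 100.
Round 4 (Alice proposes): Bob can get 100 next round, worth 0.5 × 100 = 50 now, so Alice offers 50, keeping 50.
Round 3 (Bob proposes): Alice can get 50 next round, worth 0.97 × 50 = 48.5 now; Bob offers that and keeps 51.5.
Round 2 (Alice proposes): Bob can get 51.5 next round, worth 0.5 × 51.5 = 25.75 now; Alice offers that and keeps 74.25.
So by rejecting in round 1, Alice gets 74.25 next round, worth 0.97 × 74.25 = 72.0225 now.
Offer 63 < 72.0225, so Alice rejects.

Reject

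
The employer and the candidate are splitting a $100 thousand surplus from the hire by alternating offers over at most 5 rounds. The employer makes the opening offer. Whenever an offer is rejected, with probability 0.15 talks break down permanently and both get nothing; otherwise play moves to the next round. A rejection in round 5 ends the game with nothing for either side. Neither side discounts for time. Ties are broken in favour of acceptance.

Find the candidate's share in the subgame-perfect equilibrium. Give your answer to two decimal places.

Round 5 (the employer proposes): the candidate will accept anything ≥ 0, so the employer offers 0 and keeps 100.
Round 4 (the candidate proposes): rejecting gives the employer an expected 0.85 × 100 = 85, so the candidate offers 85, keeping 15.
Round 3 (the employer proposes): rejecting gives the candidate an expected 0.85 × 15 = 12.75. The employer offers 12.75 and keeps 100 − 12.75 = 87.25.
Round 2 (the candidate proposes): rejecting gives the employer an expected 0.85 × 87.25 = 74.1625; the candidate offers that and keeps 25.8375.
Round 1 (the employer proposes): rejecting gives the candidate an expected 0.85 × 25.8375 = 21.961875, so the employer offers 21.961875, keeping 78.038125.

21.96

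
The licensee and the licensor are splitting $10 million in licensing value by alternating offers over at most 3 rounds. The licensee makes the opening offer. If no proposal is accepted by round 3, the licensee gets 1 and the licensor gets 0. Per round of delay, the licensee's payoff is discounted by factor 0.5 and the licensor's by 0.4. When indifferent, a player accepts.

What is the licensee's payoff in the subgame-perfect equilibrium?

8

Round 3 (the licensee proposes): the licensor will accept anything ≥ 0, so the licensee offers 0 and keeps 10.
Round 2 (the licensor proposes): the licensee can get 10 next round, worth 0.5 × 10 = 5 now. The licensor offers 5 and keeps 10 − 5 = 5.
Round 1 (the licensee proposes): the licensor can get 5 next round, worth 0.4 × 5 = 2 now; the licensee offers that and keeps 8.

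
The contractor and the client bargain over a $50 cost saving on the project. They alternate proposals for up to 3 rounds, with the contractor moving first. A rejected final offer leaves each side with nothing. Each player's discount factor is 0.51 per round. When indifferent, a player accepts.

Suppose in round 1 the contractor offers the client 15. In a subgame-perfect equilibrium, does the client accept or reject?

Accept

Work out the client's continuation value if the offer is rejected.
Round 3 (the contractor proposes): the client will accept anything ≥ 0, so the contractor offers 0 and keeps 50.
Round 2 (the client proposes): the contractor can get 50 next round, worth 0.51 × 50 = 25.5 now; the client offers that and keeps 24.5.
So by rejecting in round 1, the client gets 24.5 next round, worth 0.51 × 24.5 = 12.495 now.
Offer 15 ≥ 12.495, so the client accepts.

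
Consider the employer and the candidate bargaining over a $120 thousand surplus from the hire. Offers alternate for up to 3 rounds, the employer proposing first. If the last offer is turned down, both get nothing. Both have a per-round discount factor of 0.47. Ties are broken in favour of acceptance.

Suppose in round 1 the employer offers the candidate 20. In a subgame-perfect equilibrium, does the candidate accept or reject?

Round 3 (the employer proposes): the candidate will accept anything ≥ 0, so the employer offers 0 and keeps 120.
Round 2 (the candidate proposes): the employer can get 120 next round, worth 0.47 × 120 = 56.4 now; the candidate offers that and keeps 63.6.
So by rejecting in round 1, the candidate gets 63.6 next round, worth 0.47 × 63.6 = 29.892 now.
Offer 20 < 29.892, so the candidate rejects.

Reject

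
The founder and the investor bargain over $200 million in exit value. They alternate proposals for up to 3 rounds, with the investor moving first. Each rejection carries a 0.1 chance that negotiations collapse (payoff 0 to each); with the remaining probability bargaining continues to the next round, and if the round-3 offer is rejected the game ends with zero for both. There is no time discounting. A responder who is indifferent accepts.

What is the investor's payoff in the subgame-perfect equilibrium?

By backward induction:
Round 3 (the investor proposes): rejection yields 0 for the founder; the investor offers 0 and keeps 200.
Round 2 (the founder proposes): rejecting gives the investor an expected 0.9 × 200 = 180; the founder offers that and keeps 20.
Round 1 (the investor proposes): rejecting gives the founder an expected 0.9 × 20 = 18; the investor offers that and keeps 182.

182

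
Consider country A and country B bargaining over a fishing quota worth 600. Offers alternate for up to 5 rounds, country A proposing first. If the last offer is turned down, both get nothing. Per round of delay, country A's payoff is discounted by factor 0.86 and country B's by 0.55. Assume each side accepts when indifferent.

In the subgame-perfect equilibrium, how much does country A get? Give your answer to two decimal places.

531.95

Round 5 (country A proposes): rejection yields 0 for country B; country A offers 0 and keeps 600.
Round 4 (country B proposes): country A can get 600 next round, worth 0.86 × 600 = 516 now; country B offers that and keeps 84.
Round 3 (country A proposes): country B can get 84 next round, worth 0.55 × 84 = 46.2 now. Country A offers 46.2 and keeps 600 − 46.2 = 553.8.
Round 2 (country B proposes): country A can get 553.8 next round, worth 0.86 × 553.8 = 476.268 now; country B offers that and keeps 123.732.
Round 1 (country A proposes): country B can get 123.732 next round, worth 0.55 × 123.732 = 68.0526 now, so country A offers 68.0526, keeping 531.9474.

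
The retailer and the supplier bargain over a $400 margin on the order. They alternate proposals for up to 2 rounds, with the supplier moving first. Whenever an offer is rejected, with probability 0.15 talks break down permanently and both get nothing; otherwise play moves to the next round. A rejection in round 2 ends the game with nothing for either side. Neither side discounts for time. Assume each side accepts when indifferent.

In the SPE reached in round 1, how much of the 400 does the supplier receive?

Round 2 (the retailer proposes): the supplier will accept anything ≥ 0, so the retailer offers 0 and keeps 400.
Round 1 (the supplier proposes): rejecting gives the retailer an expected 0.85 × 400 = 340, so the supplier offers 340, keeping 60.

60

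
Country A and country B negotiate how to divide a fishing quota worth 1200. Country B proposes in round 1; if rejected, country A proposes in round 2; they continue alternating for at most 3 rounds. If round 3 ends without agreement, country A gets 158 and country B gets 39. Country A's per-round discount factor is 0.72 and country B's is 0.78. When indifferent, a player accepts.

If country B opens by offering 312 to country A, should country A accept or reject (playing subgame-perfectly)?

Round 3 (country B proposes): country A gets 158 if talks fail, so country B offers 158 and keeps 1042.
Round 2 (country A proposes): country B can get 1042 next round, worth 0.78 × 1042 = 812.76 now. Country A offers 812.76 and keeps 1200 − 812.76 = 387.24.
So by rejecting in round 1, country A gets 387.24 next round, worth 0.72 × 387.24 = 278.8128 now.
Offer 312 ≥ 278.8128, so country A accepts.

Accept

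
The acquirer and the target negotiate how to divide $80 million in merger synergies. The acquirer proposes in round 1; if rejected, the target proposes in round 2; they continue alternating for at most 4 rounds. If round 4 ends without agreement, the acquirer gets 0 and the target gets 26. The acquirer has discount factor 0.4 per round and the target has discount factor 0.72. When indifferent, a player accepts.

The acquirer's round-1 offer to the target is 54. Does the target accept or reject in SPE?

Accept

Round 4 (the target proposes): the acquirer will accept anything ≥ 0, so the target offers 0 and keeps 80.
Round 3 (the acquirer proposes): the target can get 80 next round, worth 0.72 × 80 = 57.6 now, so the acquirer offers 57.6, keeping 22.4.
Round 2 (the target proposes): the acquirer can get 22.4 next round, worth 0.4 × 22.4 = 8.96 now, so the target offers 8.96, keeping 71.04.
So by rejecting in round 1, the target gets 71.04 next round, worth 0.72 × 71.04 = 51.1488 now.
Offer 54 ≥ 51.1488, so the target accepts.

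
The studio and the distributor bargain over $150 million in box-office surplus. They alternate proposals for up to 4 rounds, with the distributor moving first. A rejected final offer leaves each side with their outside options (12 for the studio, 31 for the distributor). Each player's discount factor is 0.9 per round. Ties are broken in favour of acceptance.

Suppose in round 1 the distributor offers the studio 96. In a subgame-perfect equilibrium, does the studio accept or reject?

Round 4 (the studio proposes): the distributor gets 31 if talks fail, so the studio offers 31 and keeps 119.
Round 3 (the distributor proposes): the studio can get 119 next round, worth 0.9 × 119 = 107.1 now, so the distributor offers 107.1, keeping 42.9.
Round 2 (the studio proposes): the distributor can get 42.9 next round, worth 0.9 × 42.9 = 38.61 now. The studio offers 38.61 and keeps 150 − 38.61 = 111.39.
So by rejecting in round 1, the studio gets 111.39 next round, worth 0.9 × 111.39 = 100.251 now.
Offer 96 < 100.251, so the studio rejects.

Reject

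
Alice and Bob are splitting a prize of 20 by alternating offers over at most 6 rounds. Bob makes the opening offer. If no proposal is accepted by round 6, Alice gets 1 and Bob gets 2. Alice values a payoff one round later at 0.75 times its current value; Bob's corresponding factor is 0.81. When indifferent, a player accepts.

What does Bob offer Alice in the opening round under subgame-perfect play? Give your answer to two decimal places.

9.56

Round 6 (Alice proposes): Bob gets 2 if talks fail, so Alice offers 2 and keeps 18.
Round 5 (Bob proposes): Alice can get 18 next round, worth 0.75 × 18 = 13.5 now. Bob offers 13.5 and keeps 20 − 13.5 = 6.5.
Round 4 (Alice proposes): Bob can get 6.5 next round, worth 0.81 × 6.5 = 5.265 now; Alice offers that and keeps 14.735.
Round 3 (Bob proposes): Alice can get 14.735 next round, worth 0.75 × 14.735 = 11.05125 now. Bob offers 11.05125 and keeps 20 − 11.05125 = 8.94875.
Round 2 (Alice proposes): Bob can get 8.94875 next round, worth 0.81 × 8.94875 = 7.2484875 now; Alice offers that and keeps 12.7515125.
Round 1 (Bob proposes): Alice can get 12.7515125 next round, worth 0.75 × 12.7515125 = 9.563634375 now, so Bob offers 9.563634375, keeping 10.436365625.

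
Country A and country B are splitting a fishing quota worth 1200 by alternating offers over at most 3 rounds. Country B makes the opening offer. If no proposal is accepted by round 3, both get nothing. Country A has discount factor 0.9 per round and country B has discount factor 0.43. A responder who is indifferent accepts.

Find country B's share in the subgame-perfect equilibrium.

Work backward from the last round.
Round 3 (country B proposes): country A will accept anything ≥ 0, so country B offers 0 and keeps 1200.
Round 2 (country A proposes): country B can get 1200 next round, worth 0.43 × 1200 = 516 now. Country A offers 516 and keeps 1200 − 516 = 684.
Round 1 (country B proposes): country A can get 684 next round, worth 0.9 × 684 = 615.6 now; country B offers that and keeps 584.4.

584.4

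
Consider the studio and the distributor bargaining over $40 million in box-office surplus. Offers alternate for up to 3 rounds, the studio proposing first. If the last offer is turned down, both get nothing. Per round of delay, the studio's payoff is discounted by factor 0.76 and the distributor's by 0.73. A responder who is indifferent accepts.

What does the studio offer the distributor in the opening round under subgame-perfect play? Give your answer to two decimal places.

7.01

Round 3 (the studio proposes): the distributor will accept anything ≥ 0, so the studio offers 0 and keeps 40.
Round 2 (the distributor proposes): the studio can get 40 next round, worth 0.76 × 40 = 30.4 now. The distributor offers 30.4 and keeps 40 − 30.4 = 9.6.
Round 1 (the studio proposes): the distributor can get 9.6 next round, worth 0.73 × 9.6 = 7.008 now; the studio offers that and keeps 32.992.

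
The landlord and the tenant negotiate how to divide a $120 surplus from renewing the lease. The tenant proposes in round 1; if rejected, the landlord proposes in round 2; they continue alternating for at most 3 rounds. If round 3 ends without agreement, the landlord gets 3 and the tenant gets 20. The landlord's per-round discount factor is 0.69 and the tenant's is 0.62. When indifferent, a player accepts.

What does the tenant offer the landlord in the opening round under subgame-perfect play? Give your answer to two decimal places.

32.75

Round 3 (the tenant proposes): the landlord gets 3 if talks fail, so the tenant offers 3 and keeps 117.
Round 2 (the landlord proposes): the tenant can get 117 next round, worth 0.62 × 117 = 72.54 now, so the landlord offers 72.54, keeping 47.46.
Round 1 (the tenant proposes): the landlord can get 47.46 next round, worth 0.69 × 47.46 = 32.7474 now; the tenant offers that and keeps 87.2526.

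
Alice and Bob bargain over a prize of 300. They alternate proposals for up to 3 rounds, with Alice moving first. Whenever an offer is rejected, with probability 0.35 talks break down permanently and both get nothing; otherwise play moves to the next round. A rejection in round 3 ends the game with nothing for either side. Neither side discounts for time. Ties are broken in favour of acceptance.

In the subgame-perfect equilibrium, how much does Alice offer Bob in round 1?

68.25

By backward induction:
Round 3 (Alice proposes): Bob will accept anything ≥ 0, so Alice offers 0 and keeps 300.
Round 2 (Bob proposes): rejecting gives Alice an expected 0.65 × 300 = 195, so Bob offers 195, keeping 105.
Round 1 (Alice proposes): rejecting gives Bob an expected 0.65 × 105 = 68.25, so Alice offers 68.25, keeping 231.75.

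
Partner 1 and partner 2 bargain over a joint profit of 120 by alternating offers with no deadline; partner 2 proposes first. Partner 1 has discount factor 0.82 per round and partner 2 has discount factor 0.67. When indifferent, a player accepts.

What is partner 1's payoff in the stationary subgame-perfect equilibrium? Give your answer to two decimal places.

72.06

Let x be partner 2's share when partner 2 proposes and y be partner 1's share when partner 1 proposes.
Partner 1 accepts iff offered ≥ 0.82·y, so x = 120 − 0.82y. Symmetrically y = 120 − 0.67x.
Substituting: x = 120 − 0.82(120 − 0.67x), giving x(1 − 0.67·0.82) = 120(1 − 0.82).
So x = 120 × 0.18 / 0.4506 ≈ 47.9361, and partner 1 receives 120 − x ≈ 72.0639.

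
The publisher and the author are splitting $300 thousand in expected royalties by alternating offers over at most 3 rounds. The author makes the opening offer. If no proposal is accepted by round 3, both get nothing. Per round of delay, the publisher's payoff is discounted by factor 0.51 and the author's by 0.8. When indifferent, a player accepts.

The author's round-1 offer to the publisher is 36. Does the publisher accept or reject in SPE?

Round 3 (the author proposes): the publisher will accept anything ≥ 0, so the author offers 0 and keeps 300.
Round 2 (the publisher proposes): the author can get 300 next round, worth 0.8 × 300 = 240 now. The publisher offers 240 and keeps 300 − 240 = 60.
So by rejecting in round 1, the publisher gets 60 next round, worth 0.51 × 60 = 30.6 now.
Offer 36 ≥ 30.6, so the publisher accepts.

Accept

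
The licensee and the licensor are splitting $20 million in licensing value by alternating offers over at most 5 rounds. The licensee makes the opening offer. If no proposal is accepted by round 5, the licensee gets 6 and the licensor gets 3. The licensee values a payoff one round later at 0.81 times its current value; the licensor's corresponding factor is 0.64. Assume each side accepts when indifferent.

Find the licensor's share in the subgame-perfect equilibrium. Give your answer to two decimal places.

Round 5 (the licensee proposes): the licensor gets 3 if talks fail, so the licensee offers 3 and keeps 17.
Round 4 (the licensor proposes): the licensee can get 17 next round, worth 0.81 × 17 = 13.77 now. The licensor offers 13.77 and keeps 20 − 13.77 = 6.23.
Round 3 (the licensee proposes): the licensor can get 6.23 next round, worth 0.64 × 6.23 = 3.9872 now. The licensee offers 3.9872 and keeps 20 − 3.9872 = 16.0128.
Round 2 (the licensor proposes): the licensee can get 16.0128 next round, worth 0.81 × 16.0128 = 12.970368 now; the licensor offers that and keeps 7.029632.
Round 1 (the licensee proposes): the licensor can get 7.029632 next round, worth 0.64 × 7.029632 = 4.49896448 now, so the licensee offers 4.49896448, keeping 15.50103552.

4.50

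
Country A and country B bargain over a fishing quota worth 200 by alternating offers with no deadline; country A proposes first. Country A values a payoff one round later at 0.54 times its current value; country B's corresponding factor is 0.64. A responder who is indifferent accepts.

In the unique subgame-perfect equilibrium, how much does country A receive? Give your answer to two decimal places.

When country A proposes, country B accepts any offer worth at least 0.64 times what country B would get by proposing next round; and vice versa.
This gives x = 200 − 0.64y and y = 200 − 0.54x, where x and y are each side's share when it proposes.
Hence (1 − 0.64·0.54)x = 200(1 − 0.64), i.e. 0.6544·x = 72.
x ≈ 110.0244; country B's share is 200 − x ≈ 89.9756.

110.02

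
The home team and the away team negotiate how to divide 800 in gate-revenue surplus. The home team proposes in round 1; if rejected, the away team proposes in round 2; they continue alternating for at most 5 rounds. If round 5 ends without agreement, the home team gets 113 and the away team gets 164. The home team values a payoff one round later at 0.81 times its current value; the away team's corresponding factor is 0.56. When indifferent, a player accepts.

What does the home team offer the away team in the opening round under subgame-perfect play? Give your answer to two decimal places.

157.47

Round 5 (the home team proposes): the away team gets 164 if talks fail, so the home team offers 164 and keeps 636.
Round 4 (the away team proposes): the home team can get 636 next round, worth 0.81 × 636 = 515.16 now; the away team offers that and keeps 284.84.
Round 3 (the home team proposes): the away team can get 284.84 next round, worth 0.56 × 284.84 = 159.5104 now. The home team offers 159.5104 and keeps 800 − 159.5104 = 640.4896.
Round 2 (the away team proposes): the home team can get 640.4896 next round, worth 0.81 × 640.4896 = 518.796576 now; the away team offers that and keeps 281.203424.
Round 1 (the home team proposes): the away team can get 281.203424 next round, worth 0.56 × 281.203424 = 157.47391744 now; the home team offers that and keeps 642.52608256.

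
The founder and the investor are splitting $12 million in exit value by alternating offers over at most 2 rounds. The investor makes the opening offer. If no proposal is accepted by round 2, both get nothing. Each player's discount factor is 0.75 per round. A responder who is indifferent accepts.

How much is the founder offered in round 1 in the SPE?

Round 2 (the founder proposes): rejection yields 0 for the investor; the founder offers 0 and keeps 12.
Round 1 (the investor proposes): the founder can get 12 next round, worth 0.75 × 12 = 9 now, so the investor offers 9, keeping 3.

9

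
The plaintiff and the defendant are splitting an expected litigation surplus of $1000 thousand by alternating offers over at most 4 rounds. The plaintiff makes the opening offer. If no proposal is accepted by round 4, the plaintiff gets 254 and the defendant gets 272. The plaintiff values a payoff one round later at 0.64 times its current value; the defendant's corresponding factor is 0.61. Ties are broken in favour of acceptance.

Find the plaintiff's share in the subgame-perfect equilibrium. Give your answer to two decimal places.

Round 4 (the defendant proposes): the plaintiff gets 254 if talks fail, so the defendant offers 254 and keeps 746.
Round 3 (the plaintiff proposes): the defendant can get 746 next round, worth 0.61 × 746 = 455.06 now, so the plaintiff offers 455.06, keeping 544.94.
Round 2 (the defendant proposes): the plaintiff can get 544.94 next round, worth 0.64 × 544.94 = 348.7616 now, so the defendant offers 348.7616, keeping 651.2384.
Round 1 (the plaintiff proposes): the defendant can get 651.2384 next round, worth 0.61 × 651.2384 = 397.255424 now, so the plaintiff offers 397.255424, keeping 602.744576.

602.74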